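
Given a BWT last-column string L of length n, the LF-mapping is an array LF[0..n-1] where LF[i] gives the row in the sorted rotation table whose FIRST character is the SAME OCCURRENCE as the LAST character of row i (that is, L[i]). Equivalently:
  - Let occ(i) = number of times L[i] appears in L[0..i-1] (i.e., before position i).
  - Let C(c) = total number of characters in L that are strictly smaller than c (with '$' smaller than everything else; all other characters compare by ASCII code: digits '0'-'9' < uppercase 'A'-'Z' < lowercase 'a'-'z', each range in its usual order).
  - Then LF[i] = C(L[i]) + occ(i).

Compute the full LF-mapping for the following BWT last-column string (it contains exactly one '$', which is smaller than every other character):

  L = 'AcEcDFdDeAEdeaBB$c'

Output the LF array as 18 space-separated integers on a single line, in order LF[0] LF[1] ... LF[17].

Answer: 1 11 7 12 5 9 14 6 16 2 8 15 17 10 3 4 0 13

Derivation:
Char counts: '$':1, 'A':2, 'B':2, 'D':2, 'E':2, 'F':1, 'a':1, 'c':3, 'd':2, 'e':2
C (first-col start): C('$')=0, C('A')=1, C('B')=3, C('D')=5, C('E')=7, C('F')=9, C('a')=10, C('c')=11, C('d')=14, C('e')=16
L[0]='A': occ=0, LF[0]=C('A')+0=1+0=1
L[1]='c': occ=0, LF[1]=C('c')+0=11+0=11
L[2]='E': occ=0, LF[2]=C('E')+0=7+0=7
L[3]='c': occ=1, LF[3]=C('c')+1=11+1=12
L[4]='D': occ=0, LF[4]=C('D')+0=5+0=5
L[5]='F': occ=0, LF[5]=C('F')+0=9+0=9
L[6]='d': occ=0, LF[6]=C('d')+0=14+0=14
L[7]='D': occ=1, LF[7]=C('D')+1=5+1=6
L[8]='e': occ=0, LF[8]=C('e')+0=16+0=16
L[9]='A': occ=1, LF[9]=C('A')+1=1+1=2
L[10]='E': occ=1, LF[10]=C('E')+1=7+1=8
L[11]='d': occ=1, LF[11]=C('d')+1=14+1=15
L[12]='e': occ=1, LF[12]=C('e')+1=16+1=17
L[13]='a': occ=0, LF[13]=C('a')+0=10+0=10
L[14]='B': occ=0, LF[14]=C('B')+0=3+0=3
L[15]='B': occ=1, LF[15]=C('B')+1=3+1=4
L[16]='$': occ=0, LF[16]=C('$')+0=0+0=0
L[17]='c': occ=2, LF[17]=C('c')+2=11+2=13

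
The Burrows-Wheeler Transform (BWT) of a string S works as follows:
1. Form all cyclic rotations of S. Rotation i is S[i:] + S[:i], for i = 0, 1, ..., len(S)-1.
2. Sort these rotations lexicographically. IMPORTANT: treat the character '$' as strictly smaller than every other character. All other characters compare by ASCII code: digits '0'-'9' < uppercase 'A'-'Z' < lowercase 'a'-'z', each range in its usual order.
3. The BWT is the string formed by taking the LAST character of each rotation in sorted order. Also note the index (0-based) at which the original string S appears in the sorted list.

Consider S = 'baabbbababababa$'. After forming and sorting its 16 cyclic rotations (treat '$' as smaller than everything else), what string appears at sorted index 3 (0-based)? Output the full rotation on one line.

All 16 rotations (rotation i = S[i:]+S[:i]):
  rot[0] = baabbbababababa$
  rot[1] = aabbbababababa$b
  rot[2] = abbbababababa$ba
  rot[3] = bbbababababa$baa
  rot[4] = bbababababa$baab
  rot[5] = bababababa$baabb
  rot[6] = ababababa$baabbb
  rot[7] = babababa$baabbba
  rot[8] = abababa$baabbbab
  rot[9] = bababa$baabbbaba
  rot[10] = ababa$baabbbabab
  rot[11] = baba$baabbbababa
  rot[12] = aba$baabbbababab
  rot[13] = ba$baabbbabababa
  rot[14] = a$baabbbabababab
  rot[15] = $baabbbababababa
Sorted (with $ < everything):
  sorted[0] = $baabbbababababa
  sorted[1] = a$baabbbabababab
  sorted[2] = aabbbababababa$b
  sorted[3] = aba$baabbbababab
  sorted[4] = ababa$baabbbabab
  sorted[5] = abababa$baabbbab
  sorted[6] = ababababa$baabbb
  sorted[7] = abbbababababa$ba
  sorted[8] = ba$baabbbabababa
  sorted[9] = baabbbababababa$
  sorted[10] = baba$baabbbababa
  sorted[11] = bababa$baabbbaba
  sorted[12] = babababa$baabbba
  sorted[13] = bababababa$baabb
  sorted[14] = bbababababa$baab
  sorted[15] = bbbababababa$baa
sorted[3] = aba$baabbbababab

Answer: aba$baabbbababab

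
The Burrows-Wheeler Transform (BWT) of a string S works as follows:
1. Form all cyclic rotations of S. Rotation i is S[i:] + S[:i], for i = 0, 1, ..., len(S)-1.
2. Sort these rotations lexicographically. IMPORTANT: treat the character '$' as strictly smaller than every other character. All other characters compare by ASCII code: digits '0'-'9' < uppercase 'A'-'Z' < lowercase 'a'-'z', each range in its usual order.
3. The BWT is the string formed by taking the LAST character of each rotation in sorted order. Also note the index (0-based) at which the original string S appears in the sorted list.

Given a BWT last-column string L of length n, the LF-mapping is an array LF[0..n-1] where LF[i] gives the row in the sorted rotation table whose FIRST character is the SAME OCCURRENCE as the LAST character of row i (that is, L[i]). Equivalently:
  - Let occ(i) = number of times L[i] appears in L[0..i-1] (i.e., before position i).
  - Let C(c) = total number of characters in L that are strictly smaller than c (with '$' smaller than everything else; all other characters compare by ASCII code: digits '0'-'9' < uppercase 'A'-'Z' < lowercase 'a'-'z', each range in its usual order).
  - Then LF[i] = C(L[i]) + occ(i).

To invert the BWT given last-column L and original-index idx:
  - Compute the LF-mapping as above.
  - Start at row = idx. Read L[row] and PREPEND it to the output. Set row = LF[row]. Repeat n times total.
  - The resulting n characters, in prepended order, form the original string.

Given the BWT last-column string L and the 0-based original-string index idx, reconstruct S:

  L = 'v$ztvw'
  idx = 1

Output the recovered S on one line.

LF mapping: 2 0 5 1 3 4
Walk LF starting at row 1, prepending L[row]:
  step 1: row=1, L[1]='$', prepend. Next row=LF[1]=0
  step 2: row=0, L[0]='v', prepend. Next row=LF[0]=2
  step 3: row=2, L[2]='z', prepend. Next row=LF[2]=5
  step 4: row=5, L[5]='w', prepend. Next row=LF[5]=4
  step 5: row=4, L[4]='v', prepend. Next row=LF[4]=3
  step 6: row=3, L[3]='t', prepend. Next row=LF[3]=1
Reversed output: tvwzv$

Answer: tvwzv$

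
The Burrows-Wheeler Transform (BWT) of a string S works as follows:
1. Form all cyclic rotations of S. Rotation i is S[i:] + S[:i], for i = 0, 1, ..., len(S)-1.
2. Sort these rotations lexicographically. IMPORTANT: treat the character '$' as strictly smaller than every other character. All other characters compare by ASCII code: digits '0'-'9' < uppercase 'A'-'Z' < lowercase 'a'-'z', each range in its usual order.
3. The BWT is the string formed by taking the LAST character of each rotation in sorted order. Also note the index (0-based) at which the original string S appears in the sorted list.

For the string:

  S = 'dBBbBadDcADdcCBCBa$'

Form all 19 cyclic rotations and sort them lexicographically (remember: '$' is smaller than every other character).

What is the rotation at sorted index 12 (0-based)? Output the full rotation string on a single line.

Answer: adDcADdcCBCBa$dBBbB

Derivation:
All 19 rotations (rotation i = S[i:]+S[:i]):
  rot[0] = dBBbBadDcADdcCBCBa$
  rot[1] = BBbBadDcADdcCBCBa$d
  rot[2] = BbBadDcADdcCBCBa$dB
  rot[3] = bBadDcADdcCBCBa$dBB
  rot[4] = BadDcADdcCBCBa$dBBb
  rot[5] = adDcADdcCBCBa$dBBbB
  rot[6] = dDcADdcCBCBa$dBBbBa
  rot[7] = DcADdcCBCBa$dBBbBad
  rot[8] = cADdcCBCBa$dBBbBadD
  rot[9] = ADdcCBCBa$dBBbBadDc
  rot[10] = DdcCBCBa$dBBbBadDcA
  rot[11] = dcCBCBa$dBBbBadDcAD
  rot[12] = cCBCBa$dBBbBadDcADd
  rot[13] = CBCBa$dBBbBadDcADdc
  rot[14] = BCBa$dBBbBadDcADdcC
  rot[15] = CBa$dBBbBadDcADdcCB
  rot[16] = Ba$dBBbBadDcADdcCBC
  rot[17] = a$dBBbBadDcADdcCBCB
  rot[18] = $dBBbBadDcADdcCBCBa
Sorted (with $ < everything):
  sorted[0] = $dBBbBadDcADdcCBCBa
  sorted[1] = ADdcCBCBa$dBBbBadDc
  sorted[2] = BBbBadDcADdcCBCBa$d
  sorted[3] = BCBa$dBBbBadDcADdcC
  sorted[4] = Ba$dBBbBadDcADdcCBC
  sorted[5] = BadDcADdcCBCBa$dBBb
  sorted[6] = BbBadDcADdcCBCBa$dB
  sorted[7] = CBCBa$dBBbBadDcADdc
  sorted[8] = CBa$dBBbBadDcADdcCB
  sorted[9] = DcADdcCBCBa$dBBbBad
  sorted[10] = DdcCBCBa$dBBbBadDcA
  sorted[11] = a$dBBbBadDcADdcCBCB
  sorted[12] = adDcADdcCBCBa$dBBbB
  sorted[13] = bBadDcADdcCBCBa$dBB
  sorted[14] = cADdcCBCBa$dBBbBadD
  sorted[15] = cCBCBa$dBBbBadDcADd
  sorted[16] = dBBbBadDcADdcCBCBa$
  sorted[17] = dDcADdcCBCBa$dBBbBa
  sorted[18] = dcCBCBa$dBBbBadDcAD
sorted[12] = adDcADdcCBCBa$dBBbB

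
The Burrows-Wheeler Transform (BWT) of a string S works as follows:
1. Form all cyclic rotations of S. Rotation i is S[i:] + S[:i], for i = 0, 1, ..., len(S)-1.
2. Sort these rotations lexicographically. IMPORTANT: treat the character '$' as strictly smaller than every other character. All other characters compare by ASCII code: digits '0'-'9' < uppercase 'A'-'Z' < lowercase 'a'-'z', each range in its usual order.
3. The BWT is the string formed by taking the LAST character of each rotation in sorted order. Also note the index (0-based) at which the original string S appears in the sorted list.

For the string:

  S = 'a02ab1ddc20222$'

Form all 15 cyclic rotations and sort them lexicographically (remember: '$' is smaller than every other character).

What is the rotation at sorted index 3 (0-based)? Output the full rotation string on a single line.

All 15 rotations (rotation i = S[i:]+S[:i]):
  rot[0] = a02ab1ddc20222$
  rot[1] = 02ab1ddc20222$a
  rot[2] = 2ab1ddc20222$a0
  rot[3] = ab1ddc20222$a02
  rot[4] = b1ddc20222$a02a
  rot[5] = 1ddc20222$a02ab
  rot[6] = ddc20222$a02ab1
  rot[7] = dc20222$a02ab1d
  rot[8] = c20222$a02ab1dd
  rot[9] = 20222$a02ab1ddc
  rot[10] = 0222$a02ab1ddc2
  rot[11] = 222$a02ab1ddc20
  rot[12] = 22$a02ab1ddc202
  rot[13] = 2$a02ab1ddc2022
  rot[14] = $a02ab1ddc20222
Sorted (with $ < everything):
  sorted[0] = $a02ab1ddc20222
  sorted[1] = 0222$a02ab1ddc2
  sorted[2] = 02ab1ddc20222$a
  sorted[3] = 1ddc20222$a02ab
  sorted[4] = 2$a02ab1ddc2022
  sorted[5] = 20222$a02ab1ddc
  sorted[6] = 22$a02ab1ddc202
  sorted[7] = 222$a02ab1ddc20
  sorted[8] = 2ab1ddc20222$a0
  sorted[9] = a02ab1ddc20222$
  sorted[10] = ab1ddc20222$a02
  sorted[11] = b1ddc20222$a02a
  sorted[12] = c20222$a02ab1dd
  sorted[13] = dc20222$a02ab1d
  sorted[14] = ddc20222$a02ab1
sorted[3] = 1ddc20222$a02ab

Answer: 1ddc20222$a02ab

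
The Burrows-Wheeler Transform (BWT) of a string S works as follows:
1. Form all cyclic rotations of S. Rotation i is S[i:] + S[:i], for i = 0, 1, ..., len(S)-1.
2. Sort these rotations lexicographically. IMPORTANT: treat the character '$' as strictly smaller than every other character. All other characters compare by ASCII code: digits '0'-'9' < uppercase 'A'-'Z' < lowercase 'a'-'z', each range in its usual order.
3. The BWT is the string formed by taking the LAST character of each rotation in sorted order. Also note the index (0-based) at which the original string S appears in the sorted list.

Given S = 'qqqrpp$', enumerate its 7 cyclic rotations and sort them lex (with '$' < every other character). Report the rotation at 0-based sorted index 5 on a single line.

All 7 rotations (rotation i = S[i:]+S[:i]):
  rot[0] = qqqrpp$
  rot[1] = qqrpp$q
  rot[2] = qrpp$qq
  rot[3] = rpp$qqq
  rot[4] = pp$qqqr
  rot[5] = p$qqqrp
  rot[6] = $qqqrpp
Sorted (with $ < everything):
  sorted[0] = $qqqrpp
  sorted[1] = p$qqqrp
  sorted[2] = pp$qqqr
  sorted[3] = qqqrpp$
  sorted[4] = qqrpp$q
  sorted[5] = qrpp$qq
  sorted[6] = rpp$qqq
sorted[5] = qrpp$qq

Answer: qrpp$qq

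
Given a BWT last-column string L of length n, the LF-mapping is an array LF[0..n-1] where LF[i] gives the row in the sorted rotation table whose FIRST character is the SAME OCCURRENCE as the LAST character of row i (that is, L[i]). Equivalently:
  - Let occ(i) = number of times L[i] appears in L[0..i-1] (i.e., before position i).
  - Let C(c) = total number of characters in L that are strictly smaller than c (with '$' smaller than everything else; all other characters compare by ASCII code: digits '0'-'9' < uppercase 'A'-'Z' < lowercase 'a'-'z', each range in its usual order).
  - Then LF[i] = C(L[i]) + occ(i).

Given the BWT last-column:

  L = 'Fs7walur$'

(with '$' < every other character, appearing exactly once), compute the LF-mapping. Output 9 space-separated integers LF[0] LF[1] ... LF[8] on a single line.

Answer: 2 6 1 8 3 4 7 5 0

Derivation:
Char counts: '$':1, '7':1, 'F':1, 'a':1, 'l':1, 'r':1, 's':1, 'u':1, 'w':1
C (first-col start): C('$')=0, C('7')=1, C('F')=2, C('a')=3, C('l')=4, C('r')=5, C('s')=6, C('u')=7, C('w')=8
L[0]='F': occ=0, LF[0]=C('F')+0=2+0=2
L[1]='s': occ=0, LF[1]=C('s')+0=6+0=6
L[2]='7': occ=0, LF[2]=C('7')+0=1+0=1
L[3]='w': occ=0, LF[3]=C('w')+0=8+0=8
L[4]='a': occ=0, LF[4]=C('a')+0=3+0=3
L[5]='l': occ=0, LF[5]=C('l')+0=4+0=4
L[6]='u': occ=0, LF[6]=C('u')+0=7+0=7
L[7]='r': occ=0, LF[7]=C('r')+0=5+0=5
L[8]='$': occ=0, LF[8]=C('$')+0=0+0=0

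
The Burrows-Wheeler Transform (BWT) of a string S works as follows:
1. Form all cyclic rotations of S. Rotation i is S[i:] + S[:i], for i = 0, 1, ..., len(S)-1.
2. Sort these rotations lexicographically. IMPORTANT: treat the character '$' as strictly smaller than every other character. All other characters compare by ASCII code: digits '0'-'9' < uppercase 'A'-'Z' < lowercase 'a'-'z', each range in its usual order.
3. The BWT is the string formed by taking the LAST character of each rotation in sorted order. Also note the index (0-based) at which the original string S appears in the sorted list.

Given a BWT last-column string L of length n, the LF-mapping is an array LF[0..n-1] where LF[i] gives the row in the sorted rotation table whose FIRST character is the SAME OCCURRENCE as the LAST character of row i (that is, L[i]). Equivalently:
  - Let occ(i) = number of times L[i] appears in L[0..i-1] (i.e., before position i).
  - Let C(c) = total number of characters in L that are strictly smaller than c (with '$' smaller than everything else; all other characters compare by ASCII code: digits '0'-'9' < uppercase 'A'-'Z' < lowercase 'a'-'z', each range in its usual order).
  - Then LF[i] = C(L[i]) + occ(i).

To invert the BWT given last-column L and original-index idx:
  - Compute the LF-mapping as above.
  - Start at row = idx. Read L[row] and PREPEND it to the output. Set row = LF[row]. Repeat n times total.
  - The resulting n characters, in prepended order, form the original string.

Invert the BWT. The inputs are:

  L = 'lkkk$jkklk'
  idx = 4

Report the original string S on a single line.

Answer: kkkjkkkll$

Derivation:
LF mapping: 8 2 3 4 0 1 5 6 9 7
Walk LF starting at row 4, prepending L[row]:
  step 1: row=4, L[4]='$', prepend. Next row=LF[4]=0
  step 2: row=0, L[0]='l', prepend. Next row=LF[0]=8
  step 3: row=8, L[8]='l', prepend. Next row=LF[8]=9
  step 4: row=9, L[9]='k', prepend. Next row=LF[9]=7
  step 5: row=7, L[7]='k', prepend. Next row=LF[7]=6
  step 6: row=6, L[6]='k', prepend. Next row=LF[6]=5
  step 7: row=5, L[5]='j', prepend. Next row=LF[5]=1
  step 8: row=1, L[1]='k', prepend. Next row=LF[1]=2
  step 9: row=2, L[2]='k', prepend. Next row=LF[2]=3
  step 10: row=3, L[3]='k', prepend. Next row=LF[3]=4
Reversed output: kkkjkkkll$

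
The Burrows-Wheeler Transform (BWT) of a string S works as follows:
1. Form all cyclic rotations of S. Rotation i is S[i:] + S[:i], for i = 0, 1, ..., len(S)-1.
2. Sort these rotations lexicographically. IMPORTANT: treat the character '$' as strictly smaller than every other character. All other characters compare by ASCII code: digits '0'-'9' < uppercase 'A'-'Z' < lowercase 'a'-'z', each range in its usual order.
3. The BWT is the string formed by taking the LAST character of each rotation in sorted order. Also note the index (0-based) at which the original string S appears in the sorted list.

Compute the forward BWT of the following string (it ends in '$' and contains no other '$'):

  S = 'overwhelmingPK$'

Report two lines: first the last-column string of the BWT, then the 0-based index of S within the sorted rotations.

All 15 rotations (rotation i = S[i:]+S[:i]):
  rot[0] = overwhelmingPK$
  rot[1] = verwhelmingPK$o
  rot[2] = erwhelmingPK$ov
  rot[3] = rwhelmingPK$ove
  rot[4] = whelmingPK$over
  rot[5] = helmingPK$overw
  rot[6] = elmingPK$overwh
  rot[7] = lmingPK$overwhe
  rot[8] = mingPK$overwhel
  rot[9] = ingPK$overwhelm
  rot[10] = ngPK$overwhelmi
  rot[11] = gPK$overwhelmin
  rot[12] = PK$overwhelming
  rot[13] = K$overwhelmingP
  rot[14] = $overwhelmingPK
Sorted (with $ < everything):
  sorted[0] = $overwhelmingPK  (last char: 'K')
  sorted[1] = K$overwhelmingP  (last char: 'P')
  sorted[2] = PK$overwhelming  (last char: 'g')
  sorted[3] = elmingPK$overwh  (last char: 'h')
  sorted[4] = erwhelmingPK$ov  (last char: 'v')
  sorted[5] = gPK$overwhelmin  (last char: 'n')
  sorted[6] = helmingPK$overw  (last char: 'w')
  sorted[7] = ingPK$overwhelm  (last char: 'm')
  sorted[8] = lmingPK$overwhe  (last char: 'e')
  sorted[9] = mingPK$overwhel  (last char: 'l')
  sorted[10] = ngPK$overwhelmi  (last char: 'i')
  sorted[11] = overwhelmingPK$  (last char: '$')
  sorted[12] = rwhelmingPK$ove  (last char: 'e')
  sorted[13] = verwhelmingPK$o  (last char: 'o')
  sorted[14] = whelmingPK$over  (last char: 'r')
Last column: KPghvnwmeli$eor
Original string S is at sorted index 11

Answer: KPghvnwmeli$eor
11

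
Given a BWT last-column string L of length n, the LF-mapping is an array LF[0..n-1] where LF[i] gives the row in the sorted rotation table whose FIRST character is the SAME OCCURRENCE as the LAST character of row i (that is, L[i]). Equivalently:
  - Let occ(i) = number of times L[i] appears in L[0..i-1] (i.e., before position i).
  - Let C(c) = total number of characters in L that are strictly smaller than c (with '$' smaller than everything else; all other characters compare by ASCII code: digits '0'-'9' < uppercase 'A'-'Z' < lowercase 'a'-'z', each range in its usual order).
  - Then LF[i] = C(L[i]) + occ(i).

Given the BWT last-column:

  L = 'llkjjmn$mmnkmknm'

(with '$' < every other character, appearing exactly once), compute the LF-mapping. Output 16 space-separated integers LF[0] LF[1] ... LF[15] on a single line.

Answer: 6 7 3 1 2 8 13 0 9 10 14 4 11 5 15 12

Derivation:
Char counts: '$':1, 'j':2, 'k':3, 'l':2, 'm':5, 'n':3
C (first-col start): C('$')=0, C('j')=1, C('k')=3, C('l')=6, C('m')=8, C('n')=13
L[0]='l': occ=0, LF[0]=C('l')+0=6+0=6
L[1]='l': occ=1, LF[1]=C('l')+1=6+1=7
L[2]='k': occ=0, LF[2]=C('k')+0=3+0=3
L[3]='j': occ=0, LF[3]=C('j')+0=1+0=1
L[4]='j': occ=1, LF[4]=C('j')+1=1+1=2
L[5]='m': occ=0, LF[5]=C('m')+0=8+0=8
L[6]='n': occ=0, LF[6]=C('n')+0=13+0=13
L[7]='$': occ=0, LF[7]=C('$')+0=0+0=0
L[8]='m': occ=1, LF[8]=C('m')+1=8+1=9
L[9]='m': occ=2, LF[9]=C('m')+2=8+2=10
L[10]='n': occ=1, LF[10]=C('n')+1=13+1=14
L[11]='k': occ=1, LF[11]=C('k')+1=3+1=4
L[12]='m': occ=3, LF[12]=C('m')+3=8+3=11
L[13]='k': occ=2, LF[13]=C('k')+2=3+2=5
L[14]='n': occ=2, LF[14]=C('n')+2=13+2=15
L[15]='m': occ=4, LF[15]=C('m')+4=8+4=12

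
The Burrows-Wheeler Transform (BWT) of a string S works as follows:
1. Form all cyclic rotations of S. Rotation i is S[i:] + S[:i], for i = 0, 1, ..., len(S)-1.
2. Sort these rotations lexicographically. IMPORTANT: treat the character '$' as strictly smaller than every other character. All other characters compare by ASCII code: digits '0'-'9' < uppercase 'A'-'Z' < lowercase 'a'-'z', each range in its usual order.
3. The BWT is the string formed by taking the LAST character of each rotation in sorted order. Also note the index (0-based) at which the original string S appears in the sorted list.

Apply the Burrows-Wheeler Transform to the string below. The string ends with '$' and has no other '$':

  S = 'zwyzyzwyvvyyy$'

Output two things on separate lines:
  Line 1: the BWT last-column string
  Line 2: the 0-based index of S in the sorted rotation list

All 14 rotations (rotation i = S[i:]+S[:i]):
  rot[0] = zwyzyzwyvvyyy$
  rot[1] = wyzyzwyvvyyy$z
  rot[2] = yzyzwyvvyyy$zw
  rot[3] = zyzwyvvyyy$zwy
  rot[4] = yzwyvvyyy$zwyz
  rot[5] = zwyvvyyy$zwyzy
  rot[6] = wyvvyyy$zwyzyz
  rot[7] = yvvyyy$zwyzyzw
  rot[8] = vvyyy$zwyzyzwy
  rot[9] = vyyy$zwyzyzwyv
  rot[10] = yyy$zwyzyzwyvv
  rot[11] = yy$zwyzyzwyvvy
  rot[12] = y$zwyzyzwyvvyy
  rot[13] = $zwyzyzwyvvyyy
Sorted (with $ < everything):
  sorted[0] = $zwyzyzwyvvyyy  (last char: 'y')
  sorted[1] = vvyyy$zwyzyzwy  (last char: 'y')
  sorted[2] = vyyy$zwyzyzwyv  (last char: 'v')
  sorted[3] = wyvvyyy$zwyzyz  (last char: 'z')
  sorted[4] = wyzyzwyvvyyy$z  (last char: 'z')
  sorted[5] = y$zwyzyzwyvvyy  (last char: 'y')
  sorted[6] = yvvyyy$zwyzyzw  (last char: 'w')
  sorted[7] = yy$zwyzyzwyvvy  (last char: 'y')
  sorted[8] = yyy$zwyzyzwyvv  (last char: 'v')
  sorted[9] = yzwyvvyyy$zwyz  (last char: 'z')
  sorted[10] = yzyzwyvvyyy$zw  (last char: 'w')
  sorted[11] = zwyvvyyy$zwyzy  (last char: 'y')
  sorted[12] = zwyzyzwyvvyyy$  (last char: '$')
  sorted[13] = zyzwyvvyyy$zwy  (last char: 'y')
Last column: yyvzzywyvzwy$y
Original string S is at sorted index 12

Answer: yyvzzywyvzwy$y
12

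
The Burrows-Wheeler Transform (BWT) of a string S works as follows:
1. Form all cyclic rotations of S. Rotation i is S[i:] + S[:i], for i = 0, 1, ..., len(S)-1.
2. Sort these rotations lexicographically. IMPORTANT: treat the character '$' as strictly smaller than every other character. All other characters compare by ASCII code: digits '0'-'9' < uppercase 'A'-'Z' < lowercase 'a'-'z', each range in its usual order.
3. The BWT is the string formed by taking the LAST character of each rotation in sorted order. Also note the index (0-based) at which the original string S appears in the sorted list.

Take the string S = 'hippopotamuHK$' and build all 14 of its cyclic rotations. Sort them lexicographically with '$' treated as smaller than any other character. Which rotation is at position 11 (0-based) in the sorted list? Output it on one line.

Answer: ppopotamuHK$hi

Derivation:
All 14 rotations (rotation i = S[i:]+S[:i]):
  rot[0] = hippopotamuHK$
  rot[1] = ippopotamuHK$h
  rot[2] = ppopotamuHK$hi
  rot[3] = popotamuHK$hip
  rot[4] = opotamuHK$hipp
  rot[5] = potamuHK$hippo
  rot[6] = otamuHK$hippop
  rot[7] = tamuHK$hippopo
  rot[8] = amuHK$hippopot
  rot[9] = muHK$hippopota
  rot[10] = uHK$hippopotam
  rot[11] = HK$hippopotamu
  rot[12] = K$hippopotamuH
  rot[13] = $hippopotamuHK
Sorted (with $ < everything):
  sorted[0] = $hippopotamuHK
  sorted[1] = HK$hippopotamu
  sorted[2] = K$hippopotamuH
  sorted[3] = amuHK$hippopot
  sorted[4] = hippopotamuHK$
  sorted[5] = ippopotamuHK$h
  sorted[6] = muHK$hippopota
  sorted[7] = opotamuHK$hipp
  sorted[8] = otamuHK$hippop
  sorted[9] = popotamuHK$hip
  sorted[10] = potamuHK$hippo
  sorted[11] = ppopotamuHK$hi
  sorted[12] = tamuHK$hippopo
  sorted[13] = uHK$hippopotam
sorted[11] = ppopotamuHK$hi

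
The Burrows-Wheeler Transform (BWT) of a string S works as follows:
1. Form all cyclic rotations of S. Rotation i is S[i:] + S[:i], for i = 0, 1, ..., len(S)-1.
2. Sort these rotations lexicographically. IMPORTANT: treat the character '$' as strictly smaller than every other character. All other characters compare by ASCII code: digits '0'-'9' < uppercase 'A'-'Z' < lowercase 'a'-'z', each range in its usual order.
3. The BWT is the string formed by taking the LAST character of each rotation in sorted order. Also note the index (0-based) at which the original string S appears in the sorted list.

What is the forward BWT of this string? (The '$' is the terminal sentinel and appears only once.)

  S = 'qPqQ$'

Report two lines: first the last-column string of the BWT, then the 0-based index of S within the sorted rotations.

All 5 rotations (rotation i = S[i:]+S[:i]):
  rot[0] = qPqQ$
  rot[1] = PqQ$q
  rot[2] = qQ$qP
  rot[3] = Q$qPq
  rot[4] = $qPqQ
Sorted (with $ < everything):
  sorted[0] = $qPqQ  (last char: 'Q')
  sorted[1] = PqQ$q  (last char: 'q')
  sorted[2] = Q$qPq  (last char: 'q')
  sorted[3] = qPqQ$  (last char: '$')
  sorted[4] = qQ$qP  (last char: 'P')
Last column: Qqq$P
Original string S is at sorted index 3

Answer: Qqq$P
3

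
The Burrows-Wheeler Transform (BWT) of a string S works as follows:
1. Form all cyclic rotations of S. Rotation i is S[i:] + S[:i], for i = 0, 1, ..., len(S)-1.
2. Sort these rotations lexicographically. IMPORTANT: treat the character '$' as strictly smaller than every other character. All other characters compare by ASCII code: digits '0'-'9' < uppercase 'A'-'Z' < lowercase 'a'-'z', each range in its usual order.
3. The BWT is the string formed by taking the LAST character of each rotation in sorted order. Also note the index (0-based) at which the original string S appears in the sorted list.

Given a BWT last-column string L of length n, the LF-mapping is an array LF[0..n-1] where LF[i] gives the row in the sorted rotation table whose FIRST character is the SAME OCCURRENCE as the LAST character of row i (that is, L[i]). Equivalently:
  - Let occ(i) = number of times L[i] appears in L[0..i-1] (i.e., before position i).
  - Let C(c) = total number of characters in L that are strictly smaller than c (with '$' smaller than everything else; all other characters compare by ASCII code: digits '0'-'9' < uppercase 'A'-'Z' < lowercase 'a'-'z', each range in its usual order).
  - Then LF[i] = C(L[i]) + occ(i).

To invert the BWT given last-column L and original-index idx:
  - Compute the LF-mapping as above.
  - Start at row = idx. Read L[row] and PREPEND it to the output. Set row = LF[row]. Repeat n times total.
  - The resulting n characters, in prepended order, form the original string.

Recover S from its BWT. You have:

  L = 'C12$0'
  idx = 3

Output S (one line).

Answer: 210C$

Derivation:
LF mapping: 4 2 3 0 1
Walk LF starting at row 3, prepending L[row]:
  step 1: row=3, L[3]='$', prepend. Next row=LF[3]=0
  step 2: row=0, L[0]='C', prepend. Next row=LF[0]=4
  step 3: row=4, L[4]='0', prepend. Next row=LF[4]=1
  step 4: row=1, L[1]='1', prepend. Next row=LF[1]=2
  step 5: row=2, L[2]='2', prepend. Next row=LF[2]=3
Reversed output: 210C$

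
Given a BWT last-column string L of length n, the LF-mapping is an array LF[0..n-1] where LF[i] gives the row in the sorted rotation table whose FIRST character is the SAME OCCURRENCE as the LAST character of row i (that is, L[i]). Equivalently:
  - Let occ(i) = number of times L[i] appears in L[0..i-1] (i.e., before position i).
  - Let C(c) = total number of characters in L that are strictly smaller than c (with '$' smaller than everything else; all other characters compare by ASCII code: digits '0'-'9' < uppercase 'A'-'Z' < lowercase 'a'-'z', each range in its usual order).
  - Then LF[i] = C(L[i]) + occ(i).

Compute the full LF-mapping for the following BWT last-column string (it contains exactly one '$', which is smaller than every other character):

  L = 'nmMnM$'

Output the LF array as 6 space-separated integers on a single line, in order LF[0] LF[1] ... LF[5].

Char counts: '$':1, 'M':2, 'm':1, 'n':2
C (first-col start): C('$')=0, C('M')=1, C('m')=3, C('n')=4
L[0]='n': occ=0, LF[0]=C('n')+0=4+0=4
L[1]='m': occ=0, LF[1]=C('m')+0=3+0=3
L[2]='M': occ=0, LF[2]=C('M')+0=1+0=1
L[3]='n': occ=1, LF[3]=C('n')+1=4+1=5
L[4]='M': occ=1, LF[4]=C('M')+1=1+1=2
L[5]='$': occ=0, LF[5]=C('$')+0=0+0=0

Answer: 4 3 1 5 2 0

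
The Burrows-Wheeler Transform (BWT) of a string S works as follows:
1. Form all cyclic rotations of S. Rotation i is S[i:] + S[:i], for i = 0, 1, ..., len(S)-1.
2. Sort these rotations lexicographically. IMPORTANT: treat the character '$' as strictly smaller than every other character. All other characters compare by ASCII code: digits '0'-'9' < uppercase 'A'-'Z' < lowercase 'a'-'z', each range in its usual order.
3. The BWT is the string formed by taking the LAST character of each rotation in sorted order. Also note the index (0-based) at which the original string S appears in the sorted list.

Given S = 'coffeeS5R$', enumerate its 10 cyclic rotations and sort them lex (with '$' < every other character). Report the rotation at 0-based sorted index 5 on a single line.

Answer: eS5R$coffe

Derivation:
All 10 rotations (rotation i = S[i:]+S[:i]):
  rot[0] = coffeeS5R$
  rot[1] = offeeS5R$c
  rot[2] = ffeeS5R$co
  rot[3] = feeS5R$cof
  rot[4] = eeS5R$coff
  rot[5] = eS5R$coffe
  rot[6] = S5R$coffee
  rot[7] = 5R$coffeeS
  rot[8] = R$coffeeS5
  rot[9] = $coffeeS5R
Sorted (with $ < everything):
  sorted[0] = $coffeeS5R
  sorted[1] = 5R$coffeeS
  sorted[2] = R$coffeeS5
  sorted[3] = S5R$coffee
  sorted[4] = coffeeS5R$
  sorted[5] = eS5R$coffe
  sorted[6] = eeS5R$coff
  sorted[7] = feeS5R$cof
  sorted[8] = ffeeS5R$co
  sorted[9] = offeeS5R$c
sorted[5] = eS5R$coffe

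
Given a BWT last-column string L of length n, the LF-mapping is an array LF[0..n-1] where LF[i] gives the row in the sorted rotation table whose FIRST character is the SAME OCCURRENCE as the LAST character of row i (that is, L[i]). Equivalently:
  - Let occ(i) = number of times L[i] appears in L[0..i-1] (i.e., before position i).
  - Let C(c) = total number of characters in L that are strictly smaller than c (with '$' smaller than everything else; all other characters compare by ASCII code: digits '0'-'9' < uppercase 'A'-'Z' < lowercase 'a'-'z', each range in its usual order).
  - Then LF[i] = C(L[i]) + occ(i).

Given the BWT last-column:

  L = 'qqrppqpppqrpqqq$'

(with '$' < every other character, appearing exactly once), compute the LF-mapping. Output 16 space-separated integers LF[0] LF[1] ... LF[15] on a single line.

Answer: 7 8 14 1 2 9 3 4 5 10 15 6 11 12 13 0

Derivation:
Char counts: '$':1, 'p':6, 'q':7, 'r':2
C (first-col start): C('$')=0, C('p')=1, C('q')=7, C('r')=14
L[0]='q': occ=0, LF[0]=C('q')+0=7+0=7
L[1]='q': occ=1, LF[1]=C('q')+1=7+1=8
L[2]='r': occ=0, LF[2]=C('r')+0=14+0=14
L[3]='p': occ=0, LF[3]=C('p')+0=1+0=1
L[4]='p': occ=1, LF[4]=C('p')+1=1+1=2
L[5]='q': occ=2, LF[5]=C('q')+2=7+2=9
L[6]='p': occ=2, LF[6]=C('p')+2=1+2=3
L[7]='p': occ=3, LF[7]=C('p')+3=1+3=4
L[8]='p': occ=4, LF[8]=C('p')+4=1+4=5
L[9]='q': occ=3, LF[9]=C('q')+3=7+3=10
L[10]='r': occ=1, LF[10]=C('r')+1=14+1=15
L[11]='p': occ=5, LF[11]=C('p')+5=1+5=6
L[12]='q': occ=4, LF[12]=C('q')+4=7+4=11
L[13]='q': occ=5, LF[13]=C('q')+5=7+5=12
L[14]='q': occ=6, LF[14]=C('q')+6=7+6=13
L[15]='$': occ=0, LF[15]=C('$')+0=0+0=0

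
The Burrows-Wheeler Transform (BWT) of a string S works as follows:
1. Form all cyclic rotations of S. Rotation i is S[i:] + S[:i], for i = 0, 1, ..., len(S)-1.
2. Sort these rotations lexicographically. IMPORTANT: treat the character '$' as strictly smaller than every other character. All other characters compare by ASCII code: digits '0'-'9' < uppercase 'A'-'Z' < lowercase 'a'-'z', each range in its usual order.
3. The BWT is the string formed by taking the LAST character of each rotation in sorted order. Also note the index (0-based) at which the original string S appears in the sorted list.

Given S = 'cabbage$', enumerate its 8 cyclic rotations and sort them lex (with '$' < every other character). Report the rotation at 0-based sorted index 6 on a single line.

All 8 rotations (rotation i = S[i:]+S[:i]):
  rot[0] = cabbage$
  rot[1] = abbage$c
  rot[2] = bbage$ca
  rot[3] = bage$cab
  rot[4] = age$cabb
  rot[5] = ge$cabba
  rot[6] = e$cabbag
  rot[7] = $cabbage
Sorted (with $ < everything):
  sorted[0] = $cabbage
  sorted[1] = abbage$c
  sorted[2] = age$cabb
  sorted[3] = bage$cab
  sorted[4] = bbage$ca
  sorted[5] = cabbage$
  sorted[6] = e$cabbag
  sorted[7] = ge$cabba
sorted[6] = e$cabbag

Answer: e$cabbag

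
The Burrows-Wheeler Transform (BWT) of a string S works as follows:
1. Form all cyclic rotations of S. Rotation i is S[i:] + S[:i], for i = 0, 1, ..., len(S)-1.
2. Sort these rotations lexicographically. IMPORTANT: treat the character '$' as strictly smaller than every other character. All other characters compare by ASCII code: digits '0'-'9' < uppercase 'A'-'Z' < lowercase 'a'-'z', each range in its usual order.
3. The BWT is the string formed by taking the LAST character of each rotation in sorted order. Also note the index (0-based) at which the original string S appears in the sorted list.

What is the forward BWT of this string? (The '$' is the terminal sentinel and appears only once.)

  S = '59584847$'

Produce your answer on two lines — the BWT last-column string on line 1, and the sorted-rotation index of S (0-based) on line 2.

Answer: 7889$4455
4

Derivation:
All 9 rotations (rotation i = S[i:]+S[:i]):
  rot[0] = 59584847$
  rot[1] = 9584847$5
  rot[2] = 584847$59
  rot[3] = 84847$595
  rot[4] = 4847$5958
  rot[5] = 847$59584
  rot[6] = 47$595848
  rot[7] = 7$5958484
  rot[8] = $59584847
Sorted (with $ < everything):
  sorted[0] = $59584847  (last char: '7')
  sorted[1] = 47$595848  (last char: '8')
  sorted[2] = 4847$5958  (last char: '8')
  sorted[3] = 584847$59  (last char: '9')
  sorted[4] = 59584847$  (last char: '$')
  sorted[5] = 7$5958484  (last char: '4')
  sorted[6] = 847$59584  (last char: '4')
  sorted[7] = 84847$595  (last char: '5')
  sorted[8] = 9584847$5  (last char: '5')
Last column: 7889$4455
Original string S is at sorted index 4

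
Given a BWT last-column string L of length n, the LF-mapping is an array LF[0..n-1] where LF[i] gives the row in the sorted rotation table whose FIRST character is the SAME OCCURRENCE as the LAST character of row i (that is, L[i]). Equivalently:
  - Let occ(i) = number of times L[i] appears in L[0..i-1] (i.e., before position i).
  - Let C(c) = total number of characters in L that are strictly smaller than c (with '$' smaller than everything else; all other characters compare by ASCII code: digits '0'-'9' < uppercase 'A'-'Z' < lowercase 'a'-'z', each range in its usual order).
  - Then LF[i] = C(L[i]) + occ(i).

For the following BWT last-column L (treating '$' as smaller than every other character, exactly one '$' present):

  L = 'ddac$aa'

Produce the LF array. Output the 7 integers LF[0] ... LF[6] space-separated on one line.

Answer: 5 6 1 4 0 2 3

Derivation:
Char counts: '$':1, 'a':3, 'c':1, 'd':2
C (first-col start): C('$')=0, C('a')=1, C('c')=4, C('d')=5
L[0]='d': occ=0, LF[0]=C('d')+0=5+0=5
L[1]='d': occ=1, LF[1]=C('d')+1=5+1=6
L[2]='a': occ=0, LF[2]=C('a')+0=1+0=1
L[3]='c': occ=0, LF[3]=C('c')+0=4+0=4
L[4]='$': occ=0, LF[4]=C('$')+0=0+0=0
L[5]='a': occ=1, LF[5]=C('a')+1=1+1=2
L[6]='a': occ=2, LF[6]=C('a')+2=1+2=3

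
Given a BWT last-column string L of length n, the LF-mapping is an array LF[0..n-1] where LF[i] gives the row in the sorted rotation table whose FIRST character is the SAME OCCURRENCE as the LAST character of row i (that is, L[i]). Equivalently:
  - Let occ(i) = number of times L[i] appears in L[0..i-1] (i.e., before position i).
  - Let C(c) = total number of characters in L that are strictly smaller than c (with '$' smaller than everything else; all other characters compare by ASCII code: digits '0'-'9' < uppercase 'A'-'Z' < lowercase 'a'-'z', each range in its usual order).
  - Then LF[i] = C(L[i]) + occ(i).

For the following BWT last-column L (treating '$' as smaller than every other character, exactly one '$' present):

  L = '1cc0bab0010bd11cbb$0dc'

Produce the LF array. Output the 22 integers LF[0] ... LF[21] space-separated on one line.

Answer: 6 16 17 1 11 10 12 2 3 7 4 13 20 8 9 18 14 15 0 5 21 19

Derivation:
Char counts: '$':1, '0':5, '1':4, 'a':1, 'b':5, 'c':4, 'd':2
C (first-col start): C('$')=0, C('0')=1, C('1')=6, C('a')=10, C('b')=11, C('c')=16, C('d')=20
L[0]='1': occ=0, LF[0]=C('1')+0=6+0=6
L[1]='c': occ=0, LF[1]=C('c')+0=16+0=16
L[2]='c': occ=1, LF[2]=C('c')+1=16+1=17
L[3]='0': occ=0, LF[3]=C('0')+0=1+0=1
L[4]='b': occ=0, LF[4]=C('b')+0=11+0=11
L[5]='a': occ=0, LF[5]=C('a')+0=10+0=10
L[6]='b': occ=1, LF[6]=C('b')+1=11+1=12
L[7]='0': occ=1, LF[7]=C('0')+1=1+1=2
L[8]='0': occ=2, LF[8]=C('0')+2=1+2=3
L[9]='1': occ=1, LF[9]=C('1')+1=6+1=7
L[10]='0': occ=3, LF[10]=C('0')+3=1+3=4
L[11]='b': occ=2, LF[11]=C('b')+2=11+2=13
L[12]='d': occ=0, LF[12]=C('d')+0=20+0=20
L[13]='1': occ=2, LF[13]=C('1')+2=6+2=8
L[14]='1': occ=3, LF[14]=C('1')+3=6+3=9
L[15]='c': occ=2, LF[15]=C('c')+2=16+2=18
L[16]='b': occ=3, LF[16]=C('b')+3=11+3=14
L[17]='b': occ=4, LF[17]=C('b')+4=11+4=15
L[18]='$': occ=0, LF[18]=C('$')+0=0+0=0
L[19]='0': occ=4, LF[19]=C('0')+4=1+4=5
L[20]='d': occ=1, LF[20]=C('d')+1=20+1=21
L[21]='c': occ=3, LF[21]=C('c')+3=16+3=19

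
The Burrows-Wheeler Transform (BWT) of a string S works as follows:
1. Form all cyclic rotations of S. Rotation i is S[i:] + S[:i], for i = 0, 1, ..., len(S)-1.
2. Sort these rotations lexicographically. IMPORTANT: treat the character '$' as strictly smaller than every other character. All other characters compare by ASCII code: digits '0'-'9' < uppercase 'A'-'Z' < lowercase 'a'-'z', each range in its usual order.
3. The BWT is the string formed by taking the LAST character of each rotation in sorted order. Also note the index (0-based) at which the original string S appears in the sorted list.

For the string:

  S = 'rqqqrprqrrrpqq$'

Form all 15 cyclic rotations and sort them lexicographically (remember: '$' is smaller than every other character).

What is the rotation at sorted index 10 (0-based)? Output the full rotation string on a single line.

All 15 rotations (rotation i = S[i:]+S[:i]):
  rot[0] = rqqqrprqrrrpqq$
  rot[1] = qqqrprqrrrpqq$r
  rot[2] = qqrprqrrrpqq$rq
  rot[3] = qrprqrrrpqq$rqq
  rot[4] = rprqrrrpqq$rqqq
  rot[5] = prqrrrpqq$rqqqr
  rot[6] = rqrrrpqq$rqqqrp
  rot[7] = qrrrpqq$rqqqrpr
  rot[8] = rrrpqq$rqqqrprq
  rot[9] = rrpqq$rqqqrprqr
  rot[10] = rpqq$rqqqrprqrr
  rot[11] = pqq$rqqqrprqrrr
  rot[12] = qq$rqqqrprqrrrp
  rot[13] = q$rqqqrprqrrrpq
  rot[14] = $rqqqrprqrrrpqq
Sorted (with $ < everything):
  sorted[0] = $rqqqrprqrrrpqq
  sorted[1] = pqq$rqqqrprqrrr
  sorted[2] = prqrrrpqq$rqqqr
  sorted[3] = q$rqqqrprqrrrpq
  sorted[4] = qq$rqqqrprqrrrp
  sorted[5] = qqqrprqrrrpqq$r
  sorted[6] = qqrprqrrrpqq$rq
  sorted[7] = qrprqrrrpqq$rqq
  sorted[8] = qrrrpqq$rqqqrpr
  sorted[9] = rpqq$rqqqrprqrr
  sorted[10] = rprqrrrpqq$rqqq
  sorted[11] = rqqqrprqrrrpqq$
  sorted[12] = rqrrrpqq$rqqqrp
  sorted[13] = rrpqq$rqqqrprqr
  sorted[14] = rrrpqq$rqqqrprq
sorted[10] = rprqrrrpqq$rqqq

Answer: rprqrrrpqq$rqqq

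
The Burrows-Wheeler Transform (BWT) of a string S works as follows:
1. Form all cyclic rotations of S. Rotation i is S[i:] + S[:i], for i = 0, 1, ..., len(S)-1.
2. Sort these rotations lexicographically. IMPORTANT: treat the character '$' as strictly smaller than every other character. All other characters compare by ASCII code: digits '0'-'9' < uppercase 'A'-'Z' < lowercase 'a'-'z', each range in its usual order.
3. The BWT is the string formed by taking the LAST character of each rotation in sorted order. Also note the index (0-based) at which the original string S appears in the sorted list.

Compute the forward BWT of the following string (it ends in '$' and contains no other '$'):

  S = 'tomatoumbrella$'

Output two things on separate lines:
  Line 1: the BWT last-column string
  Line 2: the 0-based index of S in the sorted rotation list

All 15 rotations (rotation i = S[i:]+S[:i]):
  rot[0] = tomatoumbrella$
  rot[1] = omatoumbrella$t
  rot[2] = matoumbrella$to
  rot[3] = atoumbrella$tom
  rot[4] = toumbrella$toma
  rot[5] = oumbrella$tomat
  rot[6] = umbrella$tomato
  rot[7] = mbrella$tomatou
  rot[8] = brella$tomatoum
  rot[9] = rella$tomatoumb
  rot[10] = ella$tomatoumbr
  rot[11] = lla$tomatoumbre
  rot[12] = la$tomatoumbrel
  rot[13] = a$tomatoumbrell
  rot[14] = $tomatoumbrella
Sorted (with $ < everything):
  sorted[0] = $tomatoumbrella  (last char: 'a')
  sorted[1] = a$tomatoumbrell  (last char: 'l')
  sorted[2] = atoumbrella$tom  (last char: 'm')
  sorted[3] = brella$tomatoum  (last char: 'm')
  sorted[4] = ella$tomatoumbr  (last char: 'r')
  sorted[5] = la$tomatoumbrel  (last char: 'l')
  sorted[6] = lla$tomatoumbre  (last char: 'e')
  sorted[7] = matoumbrella$to  (last char: 'o')
  sorted[8] = mbrella$tomatou  (last char: 'u')
  sorted[9] = omatoumbrella$t  (last char: 't')
  sorted[10] = oumbrella$tomat  (last char: 't')
  sorted[11] = rella$tomatoumb  (last char: 'b')
  sorted[12] = tomatoumbrella$  (last char: '$')
  sorted[13] = toumbrella$toma  (last char: 'a')
  sorted[14] = umbrella$tomato  (last char: 'o')
Last column: almmrleouttb$ao
Original string S is at sorted index 12

Answer: almmrleouttb$ao
12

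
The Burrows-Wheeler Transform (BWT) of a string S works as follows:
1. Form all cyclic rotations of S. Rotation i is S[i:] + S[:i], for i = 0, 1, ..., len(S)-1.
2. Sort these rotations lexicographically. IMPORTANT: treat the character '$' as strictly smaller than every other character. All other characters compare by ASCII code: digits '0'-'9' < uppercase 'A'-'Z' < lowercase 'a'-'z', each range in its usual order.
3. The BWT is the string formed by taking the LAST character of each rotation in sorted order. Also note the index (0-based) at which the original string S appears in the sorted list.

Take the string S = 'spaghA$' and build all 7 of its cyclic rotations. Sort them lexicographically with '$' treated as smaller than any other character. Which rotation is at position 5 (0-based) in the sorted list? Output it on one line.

Answer: paghA$s

Derivation:
All 7 rotations (rotation i = S[i:]+S[:i]):
  rot[0] = spaghA$
  rot[1] = paghA$s
  rot[2] = aghA$sp
  rot[3] = ghA$spa
  rot[4] = hA$spag
  rot[5] = A$spagh
  rot[6] = $spaghA
Sorted (with $ < everything):
  sorted[0] = $spaghA
  sorted[1] = A$spagh
  sorted[2] = aghA$sp
  sorted[3] = ghA$spa
  sorted[4] = hA$spag
  sorted[5] = paghA$s
  sorted[6] = spaghA$
sorted[5] = paghA$s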